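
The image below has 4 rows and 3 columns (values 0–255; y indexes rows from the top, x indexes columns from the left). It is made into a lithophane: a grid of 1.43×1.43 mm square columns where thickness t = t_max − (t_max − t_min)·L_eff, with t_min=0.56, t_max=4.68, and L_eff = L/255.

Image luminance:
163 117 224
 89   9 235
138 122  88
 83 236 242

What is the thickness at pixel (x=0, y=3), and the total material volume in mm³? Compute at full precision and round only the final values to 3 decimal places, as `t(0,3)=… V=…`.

t(0,3)=3.339 V=57.155

span = t_max - t_min = 4.68 - 0.56 = 4.120
L(0,3) = 83, L_eff = 83/255 = 0.325490
t(0,3) = 4.68 - 4.120·0.325490 = 3.339
Σt over all 4·3 pixels = 59394/2125 ≈ 27.9501176
V = pitch²·Σt = 1.43²·59394/2125 = 57.155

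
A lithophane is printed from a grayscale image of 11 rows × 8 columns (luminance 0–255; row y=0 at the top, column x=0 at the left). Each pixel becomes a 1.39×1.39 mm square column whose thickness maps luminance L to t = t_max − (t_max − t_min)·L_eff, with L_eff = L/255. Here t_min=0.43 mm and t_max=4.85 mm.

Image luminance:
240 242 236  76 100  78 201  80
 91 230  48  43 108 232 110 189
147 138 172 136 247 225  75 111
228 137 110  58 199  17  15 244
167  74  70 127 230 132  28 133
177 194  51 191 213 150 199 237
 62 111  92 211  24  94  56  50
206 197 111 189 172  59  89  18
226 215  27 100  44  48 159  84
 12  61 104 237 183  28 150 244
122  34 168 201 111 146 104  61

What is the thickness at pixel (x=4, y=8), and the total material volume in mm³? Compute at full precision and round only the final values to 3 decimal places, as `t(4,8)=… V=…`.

span = t_max - t_min = 4.85 - 0.43 = 4.420
L(4,8) = 44, L_eff = 44/255 = 0.172549
t(4,8) = 4.85 - 4.420·0.172549 = 4.087
Σt over all 11·8 pixels = 85001/375 ≈ 226.6693333
V = pitch²·Σt = 1.39²·85001/375 = 437.948

t(4,8)=4.087 V=437.948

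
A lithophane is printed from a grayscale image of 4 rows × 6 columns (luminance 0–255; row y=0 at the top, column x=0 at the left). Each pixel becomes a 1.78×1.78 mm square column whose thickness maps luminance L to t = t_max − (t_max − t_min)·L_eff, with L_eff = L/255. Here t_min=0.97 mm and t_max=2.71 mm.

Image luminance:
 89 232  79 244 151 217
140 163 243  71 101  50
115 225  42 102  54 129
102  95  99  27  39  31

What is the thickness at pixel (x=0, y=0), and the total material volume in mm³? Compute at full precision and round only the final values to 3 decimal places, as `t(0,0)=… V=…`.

span = t_max - t_min = 2.71 - 0.97 = 1.740
L(0,0) = 89, L_eff = 89/255 = 0.349020
t(0,0) = 2.71 - 1.740·0.349020 = 2.103
Σt over all 4·6 pixels = 19406/425 ≈ 45.6611765
V = pitch²·Σt = 1.78²·19406/425 = 144.673

t(0,0)=2.103 V=144.673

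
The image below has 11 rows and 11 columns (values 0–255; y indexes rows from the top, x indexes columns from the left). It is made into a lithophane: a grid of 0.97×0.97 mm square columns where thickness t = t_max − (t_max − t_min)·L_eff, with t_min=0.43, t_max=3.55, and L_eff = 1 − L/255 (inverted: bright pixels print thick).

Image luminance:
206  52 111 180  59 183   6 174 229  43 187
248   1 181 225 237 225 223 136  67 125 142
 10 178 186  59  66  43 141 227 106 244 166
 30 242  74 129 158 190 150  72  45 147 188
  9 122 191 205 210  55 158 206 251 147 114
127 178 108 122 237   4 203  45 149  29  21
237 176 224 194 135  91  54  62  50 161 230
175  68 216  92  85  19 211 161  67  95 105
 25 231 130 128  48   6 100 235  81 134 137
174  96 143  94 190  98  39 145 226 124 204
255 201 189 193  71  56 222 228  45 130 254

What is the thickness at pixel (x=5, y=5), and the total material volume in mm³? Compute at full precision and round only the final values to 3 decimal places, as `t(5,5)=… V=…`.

span = t_max - t_min = 3.55 - 0.43 = 3.120
L(5,5) = 4, L_eff = 1 - 4/255 = 0.984314 (inverted)
t(5,5) = 3.55 - 3.120·0.984314 = 0.479
Σt over all 11·11 pixels = 2160543/8500 ≈ 254.1815294
V = pitch²·Σt = 0.97²·2160543/8500 = 239.159

t(5,5)=0.479 V=239.159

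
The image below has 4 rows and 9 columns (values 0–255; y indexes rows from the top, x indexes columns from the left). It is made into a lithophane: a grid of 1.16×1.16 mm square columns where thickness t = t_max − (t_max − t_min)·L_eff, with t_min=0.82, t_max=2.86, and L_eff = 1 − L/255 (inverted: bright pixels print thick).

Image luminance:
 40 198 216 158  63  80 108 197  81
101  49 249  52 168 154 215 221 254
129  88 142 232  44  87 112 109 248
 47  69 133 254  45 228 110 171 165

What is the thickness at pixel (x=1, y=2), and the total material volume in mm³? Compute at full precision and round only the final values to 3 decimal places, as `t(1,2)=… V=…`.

span = t_max - t_min = 2.86 - 0.82 = 2.040
L(1,2) = 88, L_eff = 1 - 88/255 = 0.654902 (inverted)
t(1,2) = 2.86 - 2.040·0.654902 = 1.524
Σt over all 4·9 pixels = 69.656
V = pitch²·Σt = 1.16²·69.656 = 93.729

t(1,2)=1.524 V=93.729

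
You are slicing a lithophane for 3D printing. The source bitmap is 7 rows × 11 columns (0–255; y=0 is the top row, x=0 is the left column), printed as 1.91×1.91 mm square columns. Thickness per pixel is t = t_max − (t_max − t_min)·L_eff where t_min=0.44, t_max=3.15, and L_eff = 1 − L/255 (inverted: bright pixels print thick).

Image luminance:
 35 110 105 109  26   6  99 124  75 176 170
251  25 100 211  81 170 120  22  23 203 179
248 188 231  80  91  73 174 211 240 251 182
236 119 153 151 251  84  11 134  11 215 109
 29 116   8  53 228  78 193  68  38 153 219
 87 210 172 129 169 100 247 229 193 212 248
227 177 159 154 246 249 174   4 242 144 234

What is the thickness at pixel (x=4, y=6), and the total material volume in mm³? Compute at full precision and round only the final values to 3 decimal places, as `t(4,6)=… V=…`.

t(4,6)=3.054 V=552.084

span = t_max - t_min = 3.15 - 0.44 = 2.710
L(4,6) = 246, L_eff = 1 - 246/255 = 0.035294 (inverted)
t(4,6) = 3.15 - 2.710·0.035294 = 3.054
Σt over all 7·11 pixels = 321586/2125 ≈ 151.3345882
V = pitch²·Σt = 1.91²·321586/2125 = 552.084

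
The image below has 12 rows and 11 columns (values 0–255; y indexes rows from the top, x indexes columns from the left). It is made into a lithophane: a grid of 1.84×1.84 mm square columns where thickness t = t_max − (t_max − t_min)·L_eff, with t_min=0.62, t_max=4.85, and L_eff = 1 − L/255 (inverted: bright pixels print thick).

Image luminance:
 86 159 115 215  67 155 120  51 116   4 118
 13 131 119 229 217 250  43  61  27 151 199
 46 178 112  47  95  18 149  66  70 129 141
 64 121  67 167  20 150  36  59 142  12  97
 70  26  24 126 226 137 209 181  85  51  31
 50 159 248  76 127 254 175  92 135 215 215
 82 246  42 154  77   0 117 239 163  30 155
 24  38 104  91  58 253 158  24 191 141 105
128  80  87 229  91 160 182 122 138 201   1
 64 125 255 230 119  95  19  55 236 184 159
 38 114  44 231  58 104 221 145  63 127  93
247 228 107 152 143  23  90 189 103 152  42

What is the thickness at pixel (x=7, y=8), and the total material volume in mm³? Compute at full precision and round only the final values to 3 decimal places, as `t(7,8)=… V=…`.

t(7,8)=2.644 V=1159.369

span = t_max - t_min = 4.85 - 0.62 = 4.230
L(7,8) = 122, L_eff = 1 - 122/255 = 0.521569 (inverted)
t(7,8) = 4.85 - 4.230·0.521569 = 2.644
Σt over all 12·11 pixels = 11643/34 ≈ 342.4411765
V = pitch²·Σt = 1.84²·11643/34 = 1159.369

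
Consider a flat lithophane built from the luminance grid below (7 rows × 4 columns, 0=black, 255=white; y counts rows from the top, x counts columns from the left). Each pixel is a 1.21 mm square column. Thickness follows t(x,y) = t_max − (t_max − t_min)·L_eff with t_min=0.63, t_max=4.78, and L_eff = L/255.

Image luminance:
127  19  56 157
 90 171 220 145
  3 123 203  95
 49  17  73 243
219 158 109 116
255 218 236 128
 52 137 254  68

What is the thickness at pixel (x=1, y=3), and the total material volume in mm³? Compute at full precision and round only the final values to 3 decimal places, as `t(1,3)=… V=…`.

span = t_max - t_min = 4.78 - 0.63 = 4.150
L(1,3) = 17, L_eff = 17/255 = 0.066667
t(1,3) = 4.78 - 4.150·0.066667 = 4.503
Σt over all 7·4 pixels = 124027/1700 ≈ 72.9570588
V = pitch²·Σt = 1.21²·124027/1700 = 106.816

t(1,3)=4.503 V=106.816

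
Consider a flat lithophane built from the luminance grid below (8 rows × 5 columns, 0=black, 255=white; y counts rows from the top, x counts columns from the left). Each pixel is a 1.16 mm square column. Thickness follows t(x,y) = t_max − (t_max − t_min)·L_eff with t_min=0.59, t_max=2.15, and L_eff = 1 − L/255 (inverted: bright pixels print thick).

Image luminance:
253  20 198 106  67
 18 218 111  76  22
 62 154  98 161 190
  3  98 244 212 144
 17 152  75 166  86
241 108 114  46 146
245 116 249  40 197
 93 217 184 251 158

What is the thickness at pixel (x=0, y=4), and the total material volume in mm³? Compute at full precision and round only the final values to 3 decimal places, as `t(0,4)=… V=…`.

t(0,4)=0.694 V=75.846

span = t_max - t_min = 2.15 - 0.59 = 1.560
L(0,4) = 17, L_eff = 1 - 17/255 = 0.933333 (inverted)
t(0,4) = 2.15 - 1.560·0.933333 = 0.694
Σt over all 8·5 pixels = 119778/2125 ≈ 56.3661176
V = pitch²·Σt = 1.16²·119778/2125 = 75.846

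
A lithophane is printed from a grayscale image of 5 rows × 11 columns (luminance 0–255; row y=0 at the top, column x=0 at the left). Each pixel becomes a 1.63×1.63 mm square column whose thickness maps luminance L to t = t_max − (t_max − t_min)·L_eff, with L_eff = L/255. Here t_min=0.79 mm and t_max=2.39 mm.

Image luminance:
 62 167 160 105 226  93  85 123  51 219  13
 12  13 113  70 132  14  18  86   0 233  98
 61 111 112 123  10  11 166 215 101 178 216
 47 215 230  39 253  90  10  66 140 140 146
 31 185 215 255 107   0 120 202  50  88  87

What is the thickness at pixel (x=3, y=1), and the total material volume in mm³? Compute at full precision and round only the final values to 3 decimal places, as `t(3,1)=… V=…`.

span = t_max - t_min = 2.39 - 0.79 = 1.600
L(3,1) = 70, L_eff = 70/255 = 0.274510
t(3,1) = 2.39 - 1.600·0.274510 = 1.951
Σt over all 5·11 pixels = 474779/5100 ≈ 93.0939216
V = pitch²·Σt = 1.63²·474779/5100 = 247.341

t(3,1)=1.951 V=247.341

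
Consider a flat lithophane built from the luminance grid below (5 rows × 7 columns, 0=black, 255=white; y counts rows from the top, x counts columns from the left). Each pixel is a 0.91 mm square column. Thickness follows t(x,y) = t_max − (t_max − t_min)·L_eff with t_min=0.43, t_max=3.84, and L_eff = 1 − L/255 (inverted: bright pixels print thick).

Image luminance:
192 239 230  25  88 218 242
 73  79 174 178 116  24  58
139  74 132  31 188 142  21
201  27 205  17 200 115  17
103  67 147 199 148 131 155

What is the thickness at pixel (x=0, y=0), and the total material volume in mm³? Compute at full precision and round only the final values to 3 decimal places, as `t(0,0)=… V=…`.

span = t_max - t_min = 3.84 - 0.43 = 3.410
L(0,0) = 192, L_eff = 1 - 192/255 = 0.247059 (inverted)
t(0,0) = 3.84 - 3.410·0.247059 = 2.998
Σt over all 5·7 pixels = 62749/850 ≈ 73.8223529
V = pitch²·Σt = 0.91²·62749/850 = 61.132

t(0,0)=2.998 V=61.132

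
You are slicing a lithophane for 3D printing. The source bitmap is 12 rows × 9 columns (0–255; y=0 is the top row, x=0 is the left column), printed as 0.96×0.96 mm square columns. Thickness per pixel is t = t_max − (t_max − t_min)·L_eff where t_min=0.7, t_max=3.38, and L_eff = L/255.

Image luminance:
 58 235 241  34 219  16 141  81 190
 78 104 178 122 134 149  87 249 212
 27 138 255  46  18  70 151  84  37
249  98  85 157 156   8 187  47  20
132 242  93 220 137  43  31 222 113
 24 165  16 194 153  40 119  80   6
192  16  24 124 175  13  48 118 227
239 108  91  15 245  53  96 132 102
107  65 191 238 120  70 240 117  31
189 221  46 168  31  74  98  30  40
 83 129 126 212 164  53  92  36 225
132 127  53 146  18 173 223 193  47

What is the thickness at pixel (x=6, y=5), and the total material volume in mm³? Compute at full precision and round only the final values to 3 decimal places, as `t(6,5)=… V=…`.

span = t_max - t_min = 3.38 - 0.7 = 2.680
L(6,5) = 119, L_eff = 119/255 = 0.466667
t(6,5) = 3.38 - 2.680·0.466667 = 2.129
Σt over all 12·9 pixels = 491697/2125 ≈ 231.3868235
V = pitch²·Σt = 0.96²·491697/2125 = 213.246

t(6,5)=2.129 V=213.246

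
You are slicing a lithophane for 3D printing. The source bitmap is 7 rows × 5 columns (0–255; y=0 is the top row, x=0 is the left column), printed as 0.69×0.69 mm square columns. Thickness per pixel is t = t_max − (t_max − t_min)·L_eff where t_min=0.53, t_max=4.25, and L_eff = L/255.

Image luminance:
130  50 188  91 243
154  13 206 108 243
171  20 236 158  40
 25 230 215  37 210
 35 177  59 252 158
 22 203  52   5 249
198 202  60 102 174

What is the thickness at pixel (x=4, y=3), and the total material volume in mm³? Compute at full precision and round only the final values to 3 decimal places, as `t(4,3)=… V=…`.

t(4,3)=1.186 V=38.065

span = t_max - t_min = 4.25 - 0.53 = 3.720
L(4,3) = 210, L_eff = 210/255 = 0.823529
t(4,3) = 4.25 - 3.720·0.823529 = 1.186
Σt over all 7·5 pixels = 679591/8500 ≈ 79.9518824
V = pitch²·Σt = 0.69²·679591/8500 = 38.065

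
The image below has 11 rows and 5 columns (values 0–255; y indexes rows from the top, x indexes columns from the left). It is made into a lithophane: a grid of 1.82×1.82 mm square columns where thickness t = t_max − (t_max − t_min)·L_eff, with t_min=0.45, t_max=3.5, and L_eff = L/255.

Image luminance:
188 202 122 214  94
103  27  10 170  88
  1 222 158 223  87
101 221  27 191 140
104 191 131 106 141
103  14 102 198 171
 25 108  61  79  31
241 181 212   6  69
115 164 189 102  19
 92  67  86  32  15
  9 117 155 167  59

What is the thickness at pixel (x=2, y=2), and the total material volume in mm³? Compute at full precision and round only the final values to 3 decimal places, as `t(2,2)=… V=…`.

span = t_max - t_min = 3.5 - 0.45 = 3.050
L(2,2) = 158, L_eff = 158/255 = 0.619608
t(2,2) = 3.5 - 3.050·0.619608 = 1.610
Σt over all 11·5 pixels = 600439/5100 ≈ 117.7331373
V = pitch²·Σt = 1.82²·600439/5100 = 389.979

t(2,2)=1.610 V=389.979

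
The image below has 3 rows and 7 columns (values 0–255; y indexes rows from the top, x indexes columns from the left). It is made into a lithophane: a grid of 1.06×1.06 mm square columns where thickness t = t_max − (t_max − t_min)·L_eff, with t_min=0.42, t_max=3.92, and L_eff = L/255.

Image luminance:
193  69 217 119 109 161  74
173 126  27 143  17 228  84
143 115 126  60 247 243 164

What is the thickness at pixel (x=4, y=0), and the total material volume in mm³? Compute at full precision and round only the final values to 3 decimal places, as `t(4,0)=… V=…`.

span = t_max - t_min = 3.92 - 0.42 = 3.500
L(4,0) = 109, L_eff = 109/255 = 0.427451
t(4,0) = 3.92 - 3.500·0.427451 = 2.424
Σt over all 3·7 pixels = 18431/425 ≈ 43.3670588
V = pitch²·Σt = 1.06²·18431/425 = 48.727

t(4,0)=2.424 V=48.727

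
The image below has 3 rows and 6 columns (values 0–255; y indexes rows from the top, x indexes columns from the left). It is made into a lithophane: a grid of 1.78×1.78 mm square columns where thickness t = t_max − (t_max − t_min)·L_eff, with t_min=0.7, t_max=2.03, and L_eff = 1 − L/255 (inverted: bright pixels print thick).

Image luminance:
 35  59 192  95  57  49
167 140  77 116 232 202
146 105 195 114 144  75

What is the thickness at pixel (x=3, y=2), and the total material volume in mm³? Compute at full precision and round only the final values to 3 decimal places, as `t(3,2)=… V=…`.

t(3,2)=1.295 V=76.278

span = t_max - t_min = 2.03 - 0.7 = 1.330
L(3,2) = 114, L_eff = 1 - 114/255 = 0.552941 (inverted)
t(3,2) = 2.03 - 1.330·0.552941 = 1.295
Σt over all 3·6 pixels = 6139/255 ≈ 24.0745098
V = pitch²·Σt = 1.78²·6139/255 = 76.278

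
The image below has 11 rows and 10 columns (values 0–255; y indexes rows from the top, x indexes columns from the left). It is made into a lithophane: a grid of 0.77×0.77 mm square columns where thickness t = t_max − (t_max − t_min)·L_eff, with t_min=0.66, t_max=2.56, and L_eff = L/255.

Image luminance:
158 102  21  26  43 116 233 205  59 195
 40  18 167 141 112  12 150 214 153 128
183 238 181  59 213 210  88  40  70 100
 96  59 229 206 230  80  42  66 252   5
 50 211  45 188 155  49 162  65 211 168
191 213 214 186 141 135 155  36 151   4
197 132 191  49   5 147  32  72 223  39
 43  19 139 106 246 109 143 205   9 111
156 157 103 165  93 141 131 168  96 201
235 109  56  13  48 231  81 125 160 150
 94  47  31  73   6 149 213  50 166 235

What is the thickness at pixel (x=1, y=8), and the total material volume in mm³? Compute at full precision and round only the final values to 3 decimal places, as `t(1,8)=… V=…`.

span = t_max - t_min = 2.56 - 0.66 = 1.900
L(1,8) = 157, L_eff = 157/255 = 0.615686
t(1,8) = 2.56 - 1.900·0.615686 = 1.390
Σt over all 11·10 pixels = 9205/51 ≈ 180.4901961
V = pitch²·Σt = 0.77²·9205/51 = 107.013

t(1,8)=1.390 V=107.013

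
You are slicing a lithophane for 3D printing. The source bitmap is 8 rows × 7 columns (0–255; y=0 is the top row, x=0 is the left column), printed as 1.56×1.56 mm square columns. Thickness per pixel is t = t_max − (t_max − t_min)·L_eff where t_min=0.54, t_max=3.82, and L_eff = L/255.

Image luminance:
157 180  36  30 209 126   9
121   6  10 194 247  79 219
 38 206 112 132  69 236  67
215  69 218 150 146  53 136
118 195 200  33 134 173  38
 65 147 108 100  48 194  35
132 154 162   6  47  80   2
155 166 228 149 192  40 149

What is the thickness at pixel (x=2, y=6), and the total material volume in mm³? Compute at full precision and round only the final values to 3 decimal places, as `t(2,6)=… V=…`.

span = t_max - t_min = 3.82 - 0.54 = 3.280
L(2,6) = 162, L_eff = 162/255 = 0.635294
t(2,6) = 3.82 - 3.280·0.635294 = 1.736
Σt over all 8·7 pixels = 10836/85 ≈ 127.4823529
V = pitch²·Σt = 1.56²·10836/85 = 310.241

t(2,6)=1.736 V=310.241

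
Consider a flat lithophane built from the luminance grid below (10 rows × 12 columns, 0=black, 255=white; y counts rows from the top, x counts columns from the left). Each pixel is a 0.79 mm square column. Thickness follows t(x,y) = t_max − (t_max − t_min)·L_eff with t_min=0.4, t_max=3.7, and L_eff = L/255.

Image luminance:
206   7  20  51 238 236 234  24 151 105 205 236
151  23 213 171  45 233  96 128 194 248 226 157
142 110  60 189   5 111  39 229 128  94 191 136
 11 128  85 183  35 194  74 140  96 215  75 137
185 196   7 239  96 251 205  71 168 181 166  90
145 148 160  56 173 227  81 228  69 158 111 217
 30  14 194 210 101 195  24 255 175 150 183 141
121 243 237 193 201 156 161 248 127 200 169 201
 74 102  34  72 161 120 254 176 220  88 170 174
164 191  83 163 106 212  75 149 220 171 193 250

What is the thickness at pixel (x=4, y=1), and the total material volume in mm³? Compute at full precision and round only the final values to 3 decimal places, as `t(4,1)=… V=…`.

t(4,1)=3.118 V=135.082

span = t_max - t_min = 3.7 - 0.4 = 3.300
L(4,1) = 45, L_eff = 45/255 = 0.176471
t(4,1) = 3.7 - 3.300·0.176471 = 3.118
Σt over all 10·12 pixels = 91988/425 ≈ 216.4423529
V = pitch²·Σt = 0.79²·91988/425 = 135.082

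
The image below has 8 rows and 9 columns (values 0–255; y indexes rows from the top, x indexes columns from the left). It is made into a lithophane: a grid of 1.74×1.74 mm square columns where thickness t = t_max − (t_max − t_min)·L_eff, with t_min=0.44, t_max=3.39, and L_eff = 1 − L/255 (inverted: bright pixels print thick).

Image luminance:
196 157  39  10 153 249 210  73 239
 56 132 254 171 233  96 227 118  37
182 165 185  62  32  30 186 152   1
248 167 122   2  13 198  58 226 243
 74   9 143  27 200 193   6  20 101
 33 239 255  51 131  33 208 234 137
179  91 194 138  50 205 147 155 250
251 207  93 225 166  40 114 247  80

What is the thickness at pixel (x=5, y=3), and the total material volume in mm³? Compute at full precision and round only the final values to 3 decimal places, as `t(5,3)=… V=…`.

span = t_max - t_min = 3.39 - 0.44 = 2.950
L(5,3) = 198, L_eff = 1 - 198/255 = 0.223529 (inverted)
t(5,3) = 3.39 - 2.950·0.223529 = 2.731
Σt over all 8·9 pixels = 7426/51 ≈ 145.6078431
V = pitch²·Σt = 1.74²·7426/51 = 440.842

t(5,3)=2.731 V=440.842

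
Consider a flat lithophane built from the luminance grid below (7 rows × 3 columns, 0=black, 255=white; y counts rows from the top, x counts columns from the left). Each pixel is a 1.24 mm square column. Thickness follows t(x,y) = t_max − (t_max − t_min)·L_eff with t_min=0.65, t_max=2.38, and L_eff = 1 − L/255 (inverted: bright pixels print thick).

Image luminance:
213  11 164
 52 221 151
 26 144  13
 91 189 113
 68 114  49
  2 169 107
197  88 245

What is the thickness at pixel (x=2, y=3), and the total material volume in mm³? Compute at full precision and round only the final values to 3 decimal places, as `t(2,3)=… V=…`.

t(2,3)=1.417 V=46.306

span = t_max - t_min = 2.38 - 0.65 = 1.730
L(2,3) = 113, L_eff = 1 - 113/255 = 0.556863 (inverted)
t(2,3) = 2.38 - 1.730·0.556863 = 1.417
Σt over all 7·3 pixels = 127991/4250 ≈ 30.1155294
V = pitch²·Σt = 1.24²·127991/4250 = 46.306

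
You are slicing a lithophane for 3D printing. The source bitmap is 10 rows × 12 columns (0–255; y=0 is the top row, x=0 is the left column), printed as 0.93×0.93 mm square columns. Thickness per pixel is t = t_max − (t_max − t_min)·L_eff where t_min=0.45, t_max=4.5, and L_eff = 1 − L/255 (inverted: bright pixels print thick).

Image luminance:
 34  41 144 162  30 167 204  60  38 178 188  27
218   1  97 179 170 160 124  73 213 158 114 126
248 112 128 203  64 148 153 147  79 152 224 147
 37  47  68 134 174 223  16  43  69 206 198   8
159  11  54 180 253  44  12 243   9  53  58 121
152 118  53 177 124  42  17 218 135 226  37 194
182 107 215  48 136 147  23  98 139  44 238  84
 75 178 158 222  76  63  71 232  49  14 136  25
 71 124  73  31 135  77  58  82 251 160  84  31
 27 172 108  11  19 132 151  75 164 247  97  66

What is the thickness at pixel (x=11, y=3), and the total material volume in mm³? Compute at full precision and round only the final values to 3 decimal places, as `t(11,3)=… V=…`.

t(11,3)=0.577 V=236.682

span = t_max - t_min = 4.5 - 0.45 = 4.050
L(11,3) = 8, L_eff = 1 - 8/255 = 0.968627 (inverted)
t(11,3) = 4.5 - 4.050·0.968627 = 0.577
Σt over all 10·12 pixels = 46521/170 ≈ 273.6529412
V = pitch²·Σt = 0.93²·46521/170 = 236.682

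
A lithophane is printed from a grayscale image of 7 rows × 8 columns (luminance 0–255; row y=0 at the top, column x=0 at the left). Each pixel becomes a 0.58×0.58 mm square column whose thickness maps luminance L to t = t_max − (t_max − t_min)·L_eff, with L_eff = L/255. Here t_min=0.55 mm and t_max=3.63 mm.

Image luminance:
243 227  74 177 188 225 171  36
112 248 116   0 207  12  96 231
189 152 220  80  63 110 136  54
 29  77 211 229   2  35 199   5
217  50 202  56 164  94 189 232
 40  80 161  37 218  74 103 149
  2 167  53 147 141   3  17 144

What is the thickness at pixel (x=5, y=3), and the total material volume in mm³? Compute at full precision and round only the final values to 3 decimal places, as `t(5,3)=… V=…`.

span = t_max - t_min = 3.63 - 0.55 = 3.080
L(5,3) = 35, L_eff = 35/255 = 0.137255
t(5,3) = 3.63 - 3.080·0.137255 = 3.207
Σt over all 7·8 pixels = 255024/2125 ≈ 120.0112941
V = pitch²·Σt = 0.58²·255024/2125 = 40.372

t(5,3)=3.207 V=40.372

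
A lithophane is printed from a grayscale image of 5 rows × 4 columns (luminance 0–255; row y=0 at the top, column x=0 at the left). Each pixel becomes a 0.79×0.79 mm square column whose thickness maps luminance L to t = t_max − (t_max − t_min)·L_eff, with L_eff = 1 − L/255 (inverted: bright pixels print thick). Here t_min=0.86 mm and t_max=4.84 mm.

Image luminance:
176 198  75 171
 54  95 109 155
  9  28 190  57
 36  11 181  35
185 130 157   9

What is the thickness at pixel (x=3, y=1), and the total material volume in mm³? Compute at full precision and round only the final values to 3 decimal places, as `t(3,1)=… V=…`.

span = t_max - t_min = 4.84 - 0.86 = 3.980
L(3,1) = 155, L_eff = 1 - 155/255 = 0.392157 (inverted)
t(3,1) = 4.84 - 3.980·0.392157 = 3.279
Σt over all 5·4 pixels = 209813/4250 ≈ 49.3677647
V = pitch²·Σt = 0.79²·209813/4250 = 30.810

t(3,1)=3.279 V=30.810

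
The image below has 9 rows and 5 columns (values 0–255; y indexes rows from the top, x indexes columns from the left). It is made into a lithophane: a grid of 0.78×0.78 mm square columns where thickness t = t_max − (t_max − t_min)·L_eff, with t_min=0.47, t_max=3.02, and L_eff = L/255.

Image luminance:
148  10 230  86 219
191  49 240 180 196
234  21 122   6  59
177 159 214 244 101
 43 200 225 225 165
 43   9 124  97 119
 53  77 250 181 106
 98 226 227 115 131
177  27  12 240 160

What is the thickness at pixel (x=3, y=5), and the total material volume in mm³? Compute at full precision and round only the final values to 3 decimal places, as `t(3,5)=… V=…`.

t(3,5)=2.050 V=44.863

span = t_max - t_min = 3.02 - 0.47 = 2.550
L(3,5) = 97, L_eff = 97/255 = 0.380392
t(3,5) = 3.02 - 2.550·0.380392 = 2.050
Σt over all 9·5 pixels = 73.74
V = pitch²·Σt = 0.78²·73.74 = 44.863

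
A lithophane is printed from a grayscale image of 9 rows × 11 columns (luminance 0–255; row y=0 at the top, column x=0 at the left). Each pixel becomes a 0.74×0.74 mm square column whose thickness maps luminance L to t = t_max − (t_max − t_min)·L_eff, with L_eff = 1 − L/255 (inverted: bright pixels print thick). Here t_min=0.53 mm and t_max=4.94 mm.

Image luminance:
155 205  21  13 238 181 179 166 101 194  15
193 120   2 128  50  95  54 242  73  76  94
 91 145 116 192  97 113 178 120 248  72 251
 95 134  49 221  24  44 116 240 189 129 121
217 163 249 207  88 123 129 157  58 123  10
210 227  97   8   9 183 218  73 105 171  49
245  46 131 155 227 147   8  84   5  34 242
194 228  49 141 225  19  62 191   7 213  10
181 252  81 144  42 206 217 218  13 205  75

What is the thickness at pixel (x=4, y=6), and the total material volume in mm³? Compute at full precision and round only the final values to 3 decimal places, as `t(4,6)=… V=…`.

span = t_max - t_min = 4.94 - 0.53 = 4.410
L(4,6) = 227, L_eff = 1 - 227/255 = 0.109804 (inverted)
t(4,6) = 4.94 - 4.410·0.109804 = 4.456
Σt over all 9·11 pixels = 580098/2125 ≈ 272.9872941
V = pitch²·Σt = 0.74²·580098/2125 = 149.488

t(4,6)=4.456 V=149.488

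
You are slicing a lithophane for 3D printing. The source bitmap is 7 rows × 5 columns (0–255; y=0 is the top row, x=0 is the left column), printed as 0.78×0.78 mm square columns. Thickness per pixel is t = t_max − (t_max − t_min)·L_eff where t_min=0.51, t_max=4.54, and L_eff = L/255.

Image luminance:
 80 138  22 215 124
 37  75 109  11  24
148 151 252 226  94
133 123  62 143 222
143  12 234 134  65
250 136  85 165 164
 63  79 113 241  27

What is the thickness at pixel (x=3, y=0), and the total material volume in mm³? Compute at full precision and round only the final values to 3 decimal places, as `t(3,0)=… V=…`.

span = t_max - t_min = 4.54 - 0.51 = 4.030
L(3,0) = 215, L_eff = 215/255 = 0.843137
t(3,0) = 4.54 - 4.030·0.843137 = 1.142
Σt over all 7·5 pixels = 46381/510 ≈ 90.9431373
V = pitch²·Σt = 0.78²·46381/510 = 55.330

t(3,0)=1.142 V=55.330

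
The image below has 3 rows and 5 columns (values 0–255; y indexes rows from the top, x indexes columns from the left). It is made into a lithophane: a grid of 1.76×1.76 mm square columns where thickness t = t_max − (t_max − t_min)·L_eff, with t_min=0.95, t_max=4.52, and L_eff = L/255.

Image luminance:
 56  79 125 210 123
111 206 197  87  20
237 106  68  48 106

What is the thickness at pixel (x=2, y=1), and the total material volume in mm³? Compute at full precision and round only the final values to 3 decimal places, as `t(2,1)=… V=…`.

span = t_max - t_min = 4.52 - 0.95 = 3.570
L(2,1) = 197, L_eff = 197/255 = 0.772549
t(2,1) = 4.52 - 3.570·0.772549 = 1.762
Σt over all 3·5 pixels = 42.894
V = pitch²·Σt = 1.76²·42.894 = 132.868

t(2,1)=1.762 V=132.868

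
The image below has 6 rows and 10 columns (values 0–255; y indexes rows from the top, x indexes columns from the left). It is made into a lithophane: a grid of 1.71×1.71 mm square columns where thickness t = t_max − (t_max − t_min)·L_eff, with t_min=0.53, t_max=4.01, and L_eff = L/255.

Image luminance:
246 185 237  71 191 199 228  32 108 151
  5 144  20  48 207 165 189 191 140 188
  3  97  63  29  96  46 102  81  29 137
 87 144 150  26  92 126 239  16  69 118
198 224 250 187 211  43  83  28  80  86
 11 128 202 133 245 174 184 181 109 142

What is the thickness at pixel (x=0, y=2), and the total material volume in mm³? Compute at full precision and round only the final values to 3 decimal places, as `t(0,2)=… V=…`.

span = t_max - t_min = 4.01 - 0.53 = 3.480
L(0,2) = 3, L_eff = 3/255 = 0.011765
t(0,2) = 4.01 - 3.480·0.011765 = 3.969
Σt over all 6·10 pixels = 291049/2125 ≈ 136.9642353
V = pitch²·Σt = 1.71²·291049/2125 = 400.497

t(0,2)=3.969 V=400.497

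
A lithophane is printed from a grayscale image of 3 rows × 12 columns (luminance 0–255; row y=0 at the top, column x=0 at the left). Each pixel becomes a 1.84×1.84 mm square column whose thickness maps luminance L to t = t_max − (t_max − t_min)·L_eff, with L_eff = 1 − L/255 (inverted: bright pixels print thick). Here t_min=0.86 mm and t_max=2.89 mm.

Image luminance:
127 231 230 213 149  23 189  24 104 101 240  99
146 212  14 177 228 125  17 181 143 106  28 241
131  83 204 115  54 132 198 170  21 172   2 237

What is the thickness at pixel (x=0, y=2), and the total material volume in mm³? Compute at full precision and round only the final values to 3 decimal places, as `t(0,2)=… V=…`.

span = t_max - t_min = 2.89 - 0.86 = 2.030
L(0,2) = 131, L_eff = 1 - 131/255 = 0.486275 (inverted)
t(0,2) = 2.89 - 2.030·0.486275 = 1.903
Σt over all 3·12 pixels = 1777481/25500 ≈ 69.7051373
V = pitch²·Σt = 1.84²·1777481/25500 = 235.994

t(0,2)=1.903 V=235.994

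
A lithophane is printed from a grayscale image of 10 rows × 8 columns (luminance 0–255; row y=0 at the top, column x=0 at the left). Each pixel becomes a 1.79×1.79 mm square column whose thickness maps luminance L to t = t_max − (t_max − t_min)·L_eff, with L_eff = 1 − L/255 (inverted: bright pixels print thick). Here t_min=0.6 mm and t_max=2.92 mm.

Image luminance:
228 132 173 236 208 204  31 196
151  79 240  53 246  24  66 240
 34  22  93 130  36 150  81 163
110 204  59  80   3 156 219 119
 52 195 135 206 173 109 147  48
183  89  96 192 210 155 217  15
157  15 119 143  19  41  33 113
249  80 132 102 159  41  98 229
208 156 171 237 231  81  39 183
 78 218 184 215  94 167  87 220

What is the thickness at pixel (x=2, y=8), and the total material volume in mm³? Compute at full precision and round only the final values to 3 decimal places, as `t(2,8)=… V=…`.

t(2,8)=2.156 V=465.334

span = t_max - t_min = 2.92 - 0.6 = 2.320
L(2,8) = 171, L_eff = 1 - 171/255 = 0.329412 (inverted)
t(2,8) = 2.92 - 2.320·0.329412 = 2.156
Σt over all 10·8 pixels = 925846/6375 ≈ 145.2307451
V = pitch²·Σt = 1.79²·925846/6375 = 465.334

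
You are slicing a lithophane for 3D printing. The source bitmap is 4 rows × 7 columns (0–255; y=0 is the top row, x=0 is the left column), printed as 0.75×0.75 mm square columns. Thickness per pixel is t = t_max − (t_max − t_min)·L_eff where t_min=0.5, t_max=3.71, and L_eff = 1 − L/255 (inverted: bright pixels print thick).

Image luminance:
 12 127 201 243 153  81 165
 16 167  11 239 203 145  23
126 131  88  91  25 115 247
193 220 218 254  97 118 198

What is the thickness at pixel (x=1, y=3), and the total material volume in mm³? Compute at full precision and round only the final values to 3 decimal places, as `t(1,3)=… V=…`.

span = t_max - t_min = 3.71 - 0.5 = 3.210
L(1,3) = 220, L_eff = 1 - 220/255 = 0.137255 (inverted)
t(1,3) = 3.71 - 3.210·0.137255 = 3.269
Σt over all 4·7 pixels = 537049/8500 ≈ 63.1822353
V = pitch²·Σt = 0.75²·537049/8500 = 35.540

t(1,3)=3.269 V=35.540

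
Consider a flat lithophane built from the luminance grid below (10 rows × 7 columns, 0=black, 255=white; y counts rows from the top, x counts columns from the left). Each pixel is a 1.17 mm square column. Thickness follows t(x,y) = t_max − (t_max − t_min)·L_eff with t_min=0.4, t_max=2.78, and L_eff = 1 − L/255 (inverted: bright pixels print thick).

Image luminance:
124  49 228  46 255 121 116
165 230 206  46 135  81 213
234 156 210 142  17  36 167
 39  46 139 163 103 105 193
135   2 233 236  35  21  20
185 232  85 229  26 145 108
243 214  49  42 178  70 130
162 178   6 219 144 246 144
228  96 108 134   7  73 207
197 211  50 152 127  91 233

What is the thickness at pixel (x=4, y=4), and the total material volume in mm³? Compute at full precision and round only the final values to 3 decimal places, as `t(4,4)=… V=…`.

span = t_max - t_min = 2.78 - 0.4 = 2.380
L(4,4) = 35, L_eff = 1 - 35/255 = 0.862745 (inverted)
t(4,4) = 2.78 - 2.380·0.862745 = 0.727
Σt over all 10·7 pixels = 115.696
V = pitch²·Σt = 1.17²·115.696 = 158.376

t(4,4)=0.727 V=158.376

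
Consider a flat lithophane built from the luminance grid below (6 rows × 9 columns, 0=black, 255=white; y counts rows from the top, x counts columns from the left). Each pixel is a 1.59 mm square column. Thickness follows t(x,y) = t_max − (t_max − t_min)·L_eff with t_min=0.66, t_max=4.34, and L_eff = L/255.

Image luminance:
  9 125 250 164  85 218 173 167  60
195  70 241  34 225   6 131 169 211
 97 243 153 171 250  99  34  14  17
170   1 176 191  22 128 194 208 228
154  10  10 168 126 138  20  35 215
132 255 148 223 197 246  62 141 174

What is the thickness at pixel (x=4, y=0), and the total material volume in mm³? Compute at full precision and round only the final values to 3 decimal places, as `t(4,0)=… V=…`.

span = t_max - t_min = 4.34 - 0.66 = 3.680
L(4,0) = 85, L_eff = 85/255 = 0.333333
t(4,0) = 4.34 - 3.680·0.333333 = 3.113
Σt over all 6·9 pixels = 271603/2125 ≈ 127.8131765
V = pitch²·Σt = 1.59²·271603/2125 = 323.124

t(4,0)=3.113 V=323.124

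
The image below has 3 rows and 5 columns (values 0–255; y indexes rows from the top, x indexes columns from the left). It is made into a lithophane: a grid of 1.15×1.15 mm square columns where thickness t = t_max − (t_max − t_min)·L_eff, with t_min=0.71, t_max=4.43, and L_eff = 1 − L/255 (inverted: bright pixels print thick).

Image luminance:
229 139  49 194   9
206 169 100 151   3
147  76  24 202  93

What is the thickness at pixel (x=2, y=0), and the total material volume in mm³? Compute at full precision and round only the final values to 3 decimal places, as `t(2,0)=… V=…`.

span = t_max - t_min = 4.43 - 0.71 = 3.720
L(2,0) = 49, L_eff = 1 - 49/255 = 0.807843 (inverted)
t(2,0) = 4.43 - 3.720·0.807843 = 1.425
Σt over all 3·5 pixels = 312609/8500 ≈ 36.7775294
V = pitch²·Σt = 1.15²·312609/8500 = 48.638

t(2,0)=1.425 V=48.638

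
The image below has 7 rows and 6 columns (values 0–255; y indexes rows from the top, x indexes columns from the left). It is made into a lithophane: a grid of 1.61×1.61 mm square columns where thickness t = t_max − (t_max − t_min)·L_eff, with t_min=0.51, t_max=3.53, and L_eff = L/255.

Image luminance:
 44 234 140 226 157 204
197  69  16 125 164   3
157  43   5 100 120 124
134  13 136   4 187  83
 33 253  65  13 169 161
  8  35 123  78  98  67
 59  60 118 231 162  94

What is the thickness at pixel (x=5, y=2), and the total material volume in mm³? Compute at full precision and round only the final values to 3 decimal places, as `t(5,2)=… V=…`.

span = t_max - t_min = 3.53 - 0.51 = 3.020
L(5,2) = 124, L_eff = 124/255 = 0.486275
t(5,2) = 3.53 - 3.020·0.486275 = 2.061
Σt over all 7·6 pixels = 403001/4250 ≈ 94.8237647
V = pitch²·Σt = 1.61²·403001/4250 = 245.793

t(5,2)=2.061 V=245.793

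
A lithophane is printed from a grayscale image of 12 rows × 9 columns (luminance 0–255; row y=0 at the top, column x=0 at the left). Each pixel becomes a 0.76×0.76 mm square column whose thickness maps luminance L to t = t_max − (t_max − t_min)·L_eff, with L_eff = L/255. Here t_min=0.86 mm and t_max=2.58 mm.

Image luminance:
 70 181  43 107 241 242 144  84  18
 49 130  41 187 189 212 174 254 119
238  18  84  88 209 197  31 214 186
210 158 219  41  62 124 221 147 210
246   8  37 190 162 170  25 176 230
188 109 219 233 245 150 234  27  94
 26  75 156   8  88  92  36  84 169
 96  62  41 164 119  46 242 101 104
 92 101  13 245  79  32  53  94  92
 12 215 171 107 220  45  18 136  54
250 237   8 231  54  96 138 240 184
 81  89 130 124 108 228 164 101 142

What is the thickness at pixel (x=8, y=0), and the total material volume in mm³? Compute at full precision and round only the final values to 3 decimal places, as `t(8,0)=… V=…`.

span = t_max - t_min = 2.58 - 0.86 = 1.720
L(8,0) = 18, L_eff = 18/255 = 0.070588
t(8,0) = 2.58 - 1.720·0.070588 = 2.459
Σt over all 12·9 pixels = 1175276/6375 ≈ 184.3570196
V = pitch²·Σt = 0.76²·1175276/6375 = 106.485

t(8,0)=2.459 V=106.485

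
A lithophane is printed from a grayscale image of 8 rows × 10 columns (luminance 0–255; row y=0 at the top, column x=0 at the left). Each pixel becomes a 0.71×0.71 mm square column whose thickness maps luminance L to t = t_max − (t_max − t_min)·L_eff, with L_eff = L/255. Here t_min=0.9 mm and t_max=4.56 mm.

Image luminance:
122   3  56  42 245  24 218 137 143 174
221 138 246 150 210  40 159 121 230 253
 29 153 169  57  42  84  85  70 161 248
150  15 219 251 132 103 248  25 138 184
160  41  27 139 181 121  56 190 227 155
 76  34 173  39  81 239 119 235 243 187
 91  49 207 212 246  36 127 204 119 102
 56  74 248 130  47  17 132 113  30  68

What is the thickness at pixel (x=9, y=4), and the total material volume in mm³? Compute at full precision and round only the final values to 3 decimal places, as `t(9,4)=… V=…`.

t(9,4)=2.335 V=107.737

span = t_max - t_min = 4.56 - 0.9 = 3.660
L(9,4) = 155, L_eff = 155/255 = 0.607843
t(9,4) = 4.56 - 3.660·0.607843 = 2.335
Σt over all 8·10 pixels = 454157/2125 ≈ 213.7209412
V = pitch²·Σt = 0.71²·454157/2125 = 107.737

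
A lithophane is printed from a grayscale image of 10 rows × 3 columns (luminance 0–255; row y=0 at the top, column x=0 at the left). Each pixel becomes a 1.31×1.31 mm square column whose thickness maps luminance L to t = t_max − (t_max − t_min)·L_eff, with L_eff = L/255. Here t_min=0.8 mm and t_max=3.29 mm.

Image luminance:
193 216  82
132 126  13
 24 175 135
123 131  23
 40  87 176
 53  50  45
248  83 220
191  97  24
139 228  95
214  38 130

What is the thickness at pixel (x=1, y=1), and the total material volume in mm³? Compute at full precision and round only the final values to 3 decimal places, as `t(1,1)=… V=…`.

t(1,1)=2.060 V=110.209

span = t_max - t_min = 3.29 - 0.8 = 2.490
L(1,1) = 126, L_eff = 126/255 = 0.494118
t(1,1) = 3.29 - 2.490·0.494118 = 2.060
Σt over all 10·3 pixels = 545877/8500 ≈ 64.2208235
V = pitch²·Σt = 1.31²·545877/8500 = 110.209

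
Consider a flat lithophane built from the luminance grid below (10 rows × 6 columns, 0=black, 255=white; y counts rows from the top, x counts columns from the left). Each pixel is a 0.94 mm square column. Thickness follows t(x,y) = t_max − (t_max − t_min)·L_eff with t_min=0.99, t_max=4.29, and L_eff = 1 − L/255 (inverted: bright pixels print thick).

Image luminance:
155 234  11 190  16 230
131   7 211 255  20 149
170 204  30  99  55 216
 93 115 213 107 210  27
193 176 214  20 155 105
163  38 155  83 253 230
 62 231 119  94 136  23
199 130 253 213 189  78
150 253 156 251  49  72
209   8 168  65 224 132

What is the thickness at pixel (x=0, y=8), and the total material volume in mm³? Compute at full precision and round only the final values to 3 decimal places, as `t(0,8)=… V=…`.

t(0,8)=2.931 V=148.504

span = t_max - t_min = 4.29 - 0.99 = 3.300
L(0,8) = 150, L_eff = 1 - 150/255 = 0.411765 (inverted)
t(0,8) = 4.29 - 3.300·0.411765 = 2.931
Σt over all 10·6 pixels = 142857/850 ≈ 168.0670588
V = pitch²·Σt = 0.94²·142857/850 = 148.504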